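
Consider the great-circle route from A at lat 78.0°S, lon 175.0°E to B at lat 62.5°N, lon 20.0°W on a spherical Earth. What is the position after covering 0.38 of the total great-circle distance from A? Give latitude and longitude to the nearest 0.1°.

Convert each endpoint to a unit vector on the sphere (x = cos φ cos λ, y = cos φ sin λ, z = sin φ).
The central angle between the endpoints is δ = arccos(p₁·p₂) ≈ 2.859 rad (163.8°).
Interpolate at f = 0.38 with slerp weights a = sin((1−f)δ)/sin δ ≈ 3.514, b = sin(fδ)/sin δ ≈ 3.175.
p = a·p₁ + b·p₂ ≈ (0.650, -0.438, -0.622); φ = arcsin(p_z) ≈ -38.44°, λ = atan2(p_y, p_x) ≈ -33.97°.

≈ lat 38.4°S, lon 34.0°W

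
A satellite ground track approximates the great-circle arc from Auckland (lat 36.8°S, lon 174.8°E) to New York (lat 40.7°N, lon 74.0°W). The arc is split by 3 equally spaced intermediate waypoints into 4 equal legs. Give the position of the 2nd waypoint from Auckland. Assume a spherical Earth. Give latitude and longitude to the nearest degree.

≈ lat 3°N, lon 132°W

Write both endpoints as unit vectors p₁, p₂ with components (cos φ cos λ, cos φ sin λ, sin φ).
The central angle between the endpoints is δ = arccos(p₁·p₂) ≈ 2.227 rad (127.6°).
Interpolate at f = 2/4 with slerp weights a = sin((1−f)δ)/sin δ ≈ 1.132, b = sin(fδ)/sin δ ≈ 1.132.
p = a·p₁ + b·p₂ ≈ (-0.666, -0.743, 0.060); φ = arcsin(p_z) ≈ 3.45°, λ = atan2(p_y, p_x) ≈ -131.89°.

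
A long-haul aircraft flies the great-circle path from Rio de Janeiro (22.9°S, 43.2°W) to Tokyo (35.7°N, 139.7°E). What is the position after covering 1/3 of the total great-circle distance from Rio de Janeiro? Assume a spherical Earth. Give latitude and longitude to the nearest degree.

Convert each endpoint to a unit vector on the sphere (x = cos φ cos λ, y = cos φ sin λ, z = sin φ).
The central angle between the endpoints is δ = arccos(p₁·p₂) ≈ 2.914 rad (167.0°).
Interpolate at f = 1/3 with slerp weights a = sin((1−f)δ)/sin δ ≈ 4.127, b = sin(fδ)/sin δ ≈ 3.658.
p = a·p₁ + b·p₂ ≈ (0.506, -0.682, 0.528); φ = arcsin(p_z) ≈ 31.89°, λ = atan2(p_y, p_x) ≈ -53.39°.

≈ (32°N, 53°W)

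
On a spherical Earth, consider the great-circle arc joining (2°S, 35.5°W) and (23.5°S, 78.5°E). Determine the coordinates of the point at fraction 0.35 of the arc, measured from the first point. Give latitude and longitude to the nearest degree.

≈ (18°S, 1°E)

Write both endpoints as unit vectors p₁, p₂ with components (cos φ cos λ, cos φ sin λ, sin φ).
The central angle between the endpoints is δ = arccos(p₁·p₂) ≈ 1.938 rad (111.0°).
Interpolate at f = 0.35 with slerp weights a = sin((1−f)δ)/sin δ ≈ 1.020, b = sin(fδ)/sin δ ≈ 0.672.
p = a·p₁ + b·p₂ ≈ (0.953, 0.012, -0.304); φ = arcsin(p_z) ≈ -17.68°, λ = atan2(p_y, p_x) ≈ 0.73°.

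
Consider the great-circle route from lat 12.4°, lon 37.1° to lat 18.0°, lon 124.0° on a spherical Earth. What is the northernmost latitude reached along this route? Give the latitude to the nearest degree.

≈ 21°

The great circle lies in the plane with unit normal n̂ = (p₁ × p₂)/|p₁ × p₂|.
Here n̂_z ≈ +0.934; the vertex latitude is φ_max = arccos|n̂_z| ≈ 21.0°.
Check via Clairaut: cos φ_max = |cos φ₁| · sin C = cos(12.4°)·sin(73.0°) ≈ 0.934, again giving ≈ 21.0°.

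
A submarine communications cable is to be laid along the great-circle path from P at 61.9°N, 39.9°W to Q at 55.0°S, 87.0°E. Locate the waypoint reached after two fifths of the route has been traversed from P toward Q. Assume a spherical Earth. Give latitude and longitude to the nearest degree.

≈ 21°N, 27°E

Convert each endpoint to a unit vector on the sphere (x = cos φ cos λ, y = cos φ sin λ, z = sin φ).
The central angle between the endpoints is δ = arccos(p₁·p₂) ≈ 2.657 rad (152.2°).
Interpolate at f = 2/5 with slerp weights a = sin((1−f)δ)/sin δ ≈ 2.146, b = sin(fδ)/sin δ ≈ 1.875.
p = a·p₁ + b·p₂ ≈ (0.832, 0.426, 0.357); φ = arcsin(p_z) ≈ 20.90°, λ = atan2(p_y, p_x) ≈ 27.11°.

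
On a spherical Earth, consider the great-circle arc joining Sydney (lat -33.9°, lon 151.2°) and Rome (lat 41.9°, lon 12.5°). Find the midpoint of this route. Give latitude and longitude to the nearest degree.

From cos δ = sin φ₁ sin φ₂ + cos φ₁ cos φ₂ cos Δλ, the central angle is δ ≈ 2.562 rad (146.8°).
Interpolate at f = 1/2 with slerp weights a = sin((1−f)δ)/sin δ ≈ 1.749, b = sin(fδ)/sin δ ≈ 1.749.
p = a·p₁ + b·p₂ ≈ (-0.001, 0.981, 0.193); φ = arcsin(p_z) ≈ 11.10°, λ = atan2(p_y, p_x) ≈ 90.07°.

≈ lat 11°, lon 90°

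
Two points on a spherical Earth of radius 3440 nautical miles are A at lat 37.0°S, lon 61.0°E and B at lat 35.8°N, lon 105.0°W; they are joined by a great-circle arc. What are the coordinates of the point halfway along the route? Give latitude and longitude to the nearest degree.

≈ lat 5°S, lon 26°W

Convert each endpoint to a unit vector on the sphere (x = cos φ cos λ, y = cos φ sin λ, z = sin φ).
The central angle between the endpoints is δ = arccos(p₁·p₂) ≈ 2.944 rad (168.7°).
Interpolate at f = 1/2 with slerp weights a = sin((1−f)δ)/sin δ ≈ 5.069, b = sin(fδ)/sin δ ≈ 5.069.
p = a·p₁ + b·p₂ ≈ (0.899, -0.430, -0.085); φ = arcsin(p_z) ≈ -4.90°, λ = atan2(p_y, p_x) ≈ -25.60°.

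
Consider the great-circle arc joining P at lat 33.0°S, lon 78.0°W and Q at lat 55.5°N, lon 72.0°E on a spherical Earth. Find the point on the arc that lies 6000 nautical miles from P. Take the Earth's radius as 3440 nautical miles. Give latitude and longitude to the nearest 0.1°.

Convert each endpoint to a unit vector on the sphere (x = cos φ cos λ, y = cos φ sin λ, z = sin φ).
The central angle between the endpoints is δ = arccos(p₁·p₂) ≈ 2.607 rad (149.3°). The total great-circle distance is δ·R ≈ 2.607 × 3440 ≈ 8966 nmi, so the target fraction is f = 6000/8966 ≈ 0.669.
Interpolate at f ≈ 0.669 with slerp weights a = sin((1−f)δ)/sin δ ≈ 1.489, b = sin(fδ)/sin δ ≈ 1.932.
p = a·p₁ + b·p₂ ≈ (0.598, -0.181, 0.781); φ = arcsin(p_z) ≈ 51.34°, λ = atan2(p_y, p_x) ≈ -16.85°.

≈ lat 51.3°N, lon 16.9°W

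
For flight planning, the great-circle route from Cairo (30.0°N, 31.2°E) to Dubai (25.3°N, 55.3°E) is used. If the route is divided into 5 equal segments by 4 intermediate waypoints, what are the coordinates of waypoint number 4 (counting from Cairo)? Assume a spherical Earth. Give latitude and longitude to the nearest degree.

≈ 27°N, 51°E

The haversine formula gives a central angle δ ≈ 0.381 rad (21.8°) between the endpoints.
Interpolate at f = 4/5 with slerp weights a = sin((1−f)δ)/sin δ ≈ 0.205, b = sin(fδ)/sin δ ≈ 0.807.
p = a·p₁ + b·p₂ ≈ (0.567, 0.692, 0.447); φ = arcsin(p_z) ≈ 26.57°, λ = atan2(p_y, p_x) ≈ 50.66°.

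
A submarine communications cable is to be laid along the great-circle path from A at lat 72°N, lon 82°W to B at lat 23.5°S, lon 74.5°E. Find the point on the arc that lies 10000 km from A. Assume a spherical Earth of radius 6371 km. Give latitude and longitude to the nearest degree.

≈ lat 16°N, lon 68°E

Convert each endpoint to a unit vector on the sphere (x = cos φ cos λ, y = cos φ sin λ, z = sin φ).
The central angle between the endpoints is δ = arccos(p₁·p₂) ≈ 2.264 rad (129.7°). The total great-circle distance is δ·R ≈ 2.264 × 6371 ≈ 14425 km, so the target fraction is f = 10000/14425 ≈ 0.693.
Interpolate at f ≈ 0.693 with slerp weights a = sin((1−f)δ)/sin δ ≈ 0.832, b = sin(fδ)/sin δ ≈ 1.300.
p = a·p₁ + b·p₂ ≈ (0.354, 0.894, 0.273); φ = arcsin(p_z) ≈ 15.84°, λ = atan2(p_y, p_x) ≈ 68.38°.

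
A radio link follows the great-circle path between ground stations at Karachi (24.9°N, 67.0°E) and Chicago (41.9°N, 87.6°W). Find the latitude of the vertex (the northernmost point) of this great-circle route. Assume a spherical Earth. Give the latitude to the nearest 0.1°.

≈ 72.1°N

The great circle lies in the plane with unit normal n̂ = (p₁ × p₂)/|p₁ × p₂|.
Here n̂_z ≈ -0.307; the vertex latitude is φ_max = arccos|n̂_z| ≈ 72.1°.
Check via Clairaut: cos φ_max = |cos φ₁| · sin C = cos(24.9°)·sin(19.8°) ≈ 0.307, again giving ≈ 72.1°.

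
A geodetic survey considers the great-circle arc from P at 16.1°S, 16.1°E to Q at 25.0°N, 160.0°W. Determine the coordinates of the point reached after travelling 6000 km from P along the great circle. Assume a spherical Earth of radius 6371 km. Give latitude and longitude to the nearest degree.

Write both endpoints as unit vectors p₁, p₂ with components (cos φ cos λ, cos φ sin λ, sin φ).
The central angle between the endpoints is δ = arccos(p₁·p₂) ≈ 2.974 rad (170.4°). The total great-circle distance is δ·R ≈ 2.974 × 6371 ≈ 18946 km, so the target fraction is f = 6000/18946 ≈ 0.317.
Interpolate at f ≈ 0.317 with slerp weights a = sin((1−f)δ)/sin δ ≈ 5.360, b = sin(fδ)/sin δ ≈ 4.840.
p = a·p₁ + b·p₂ ≈ (0.826, -0.072, 0.559); φ = arcsin(p_z) ≈ 33.98°, λ = atan2(p_y, p_x) ≈ -4.99°.

≈ 34°N, 5°W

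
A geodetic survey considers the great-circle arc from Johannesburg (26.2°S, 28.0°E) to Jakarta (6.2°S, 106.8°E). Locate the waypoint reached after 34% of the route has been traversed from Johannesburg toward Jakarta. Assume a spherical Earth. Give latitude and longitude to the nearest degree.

Convert each endpoint to a unit vector on the sphere (x = cos φ cos λ, y = cos φ sin λ, z = sin φ).
The central angle between the endpoints is δ = arccos(p₁·p₂) ≈ 1.348 rad (77.2°).
Interpolate at f = 0.34 with slerp weights a = sin((1−f)δ)/sin δ ≈ 0.797, b = sin(fδ)/sin δ ≈ 0.454.
p = a·p₁ + b·p₂ ≈ (0.501, 0.767, -0.401); φ = arcsin(p_z) ≈ -23.62°, λ = atan2(p_y, p_x) ≈ 56.87°.

≈ (24°S, 57°E)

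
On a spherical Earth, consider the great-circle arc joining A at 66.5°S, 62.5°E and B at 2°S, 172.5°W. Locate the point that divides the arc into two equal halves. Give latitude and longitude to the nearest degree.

≈ 49°S, 165°E

From cos δ = sin φ₁ sin φ₂ + cos φ₁ cos φ₂ cos Δλ, the central angle is δ ≈ 1.769 rad (101.3°).
Interpolate at f = 1/2 with slerp weights a = sin((1−f)δ)/sin δ ≈ 0.789, b = sin(fδ)/sin δ ≈ 0.789.
p = a·p₁ + b·p₂ ≈ (-0.636, 0.176, -0.751); φ = arcsin(p_z) ≈ -48.68°, λ = atan2(p_y, p_x) ≈ 164.53°.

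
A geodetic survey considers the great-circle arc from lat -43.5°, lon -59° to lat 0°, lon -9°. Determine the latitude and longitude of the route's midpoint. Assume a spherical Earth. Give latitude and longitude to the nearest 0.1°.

≈ lat -23.7°, lon -29.8°

From cos δ = sin φ₁ sin φ₂ + cos φ₁ cos φ₂ cos Δλ, the central angle is δ ≈ 1.086 rad (62.2°).
Interpolate at f = 1/2 with slerp weights a = sin((1−f)δ)/sin δ ≈ 0.584, b = sin(fδ)/sin δ ≈ 0.584.
p = a·p₁ + b·p₂ ≈ (0.795, -0.454, -0.402); φ = arcsin(p_z) ≈ -23.70°, λ = atan2(p_y, p_x) ≈ -29.76°.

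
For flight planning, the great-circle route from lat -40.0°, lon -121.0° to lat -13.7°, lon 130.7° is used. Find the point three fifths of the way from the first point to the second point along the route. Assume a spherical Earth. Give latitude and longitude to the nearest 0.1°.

Convert each endpoint to a unit vector on the sphere (x = cos φ cos λ, y = cos φ sin λ, z = sin φ).
The central angle between the endpoints is δ = arccos(p₁·p₂) ≈ 1.652 rad (94.7°).
Interpolate at f = 3/5 with slerp weights a = sin((1−f)δ)/sin δ ≈ 0.616, b = sin(fδ)/sin δ ≈ 0.840.
p = a·p₁ + b·p₂ ≈ (-0.775, 0.214, -0.595); φ = arcsin(p_z) ≈ -36.49°, λ = atan2(p_y, p_x) ≈ 164.56°.

≈ lat -36.5°, lon 164.6°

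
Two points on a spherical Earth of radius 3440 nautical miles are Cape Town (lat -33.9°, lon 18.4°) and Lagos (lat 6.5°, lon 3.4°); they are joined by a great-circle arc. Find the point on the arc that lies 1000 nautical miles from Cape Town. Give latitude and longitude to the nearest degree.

≈ lat -18°, lon 12°

From cos δ = sin φ₁ sin φ₂ + cos φ₁ cos φ₂ cos Δλ, the central angle is δ ≈ 0.747 rad (42.8°). The total great-circle distance is δ·R ≈ 0.747 × 3440 ≈ 2571 nmi, so the target fraction is f = 1000/2571 ≈ 0.389.
Interpolate at f ≈ 0.389 with slerp weights a = sin((1−f)δ)/sin δ ≈ 0.649, b = sin(fδ)/sin δ ≈ 0.422.
p = a·p₁ + b·p₂ ≈ (0.929, 0.195, -0.314); φ = arcsin(p_z) ≈ -18.31°, λ = atan2(p_y, p_x) ≈ 11.84°.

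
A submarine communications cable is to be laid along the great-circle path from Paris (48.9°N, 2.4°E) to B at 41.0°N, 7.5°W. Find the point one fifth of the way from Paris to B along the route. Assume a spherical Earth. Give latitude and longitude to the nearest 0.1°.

Convert each endpoint to a unit vector on the sphere (x = cos φ cos λ, y = cos φ sin λ, z = sin φ).
The central angle between the endpoints is δ = arccos(p₁·p₂) ≈ 0.184 rad (10.5°).
Interpolate at f = 1/5 with slerp weights a = sin((1−f)δ)/sin δ ≈ 0.802, b = sin(fδ)/sin δ ≈ 0.201.
p = a·p₁ + b·p₂ ≈ (0.677, 0.002, 0.736); φ = arcsin(p_z) ≈ 47.39°, λ = atan2(p_y, p_x) ≈ 0.19°.

≈ 47.4°N, 0.2°E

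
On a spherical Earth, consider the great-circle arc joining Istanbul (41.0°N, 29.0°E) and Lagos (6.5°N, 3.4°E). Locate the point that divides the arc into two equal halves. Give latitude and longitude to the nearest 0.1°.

≈ 24.3°N, 14.4°E

Convert each endpoint to a unit vector on the sphere (x = cos φ cos λ, y = cos φ sin λ, z = sin φ).
The central angle between the endpoints is δ = arccos(p₁·p₂) ≈ 0.722 rad (41.4°).
Interpolate at f = 1/2 with slerp weights a = sin((1−f)δ)/sin δ ≈ 0.534, b = sin(fδ)/sin δ ≈ 0.534.
p = a·p₁ + b·p₂ ≈ (0.883, 0.227, 0.411); φ = arcsin(p_z) ≈ 24.28°, λ = atan2(p_y, p_x) ≈ 14.42°.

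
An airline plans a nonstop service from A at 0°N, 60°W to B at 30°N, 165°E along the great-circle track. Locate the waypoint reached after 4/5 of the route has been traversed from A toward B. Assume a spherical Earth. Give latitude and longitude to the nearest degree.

Write both endpoints as unit vectors p₁, p₂ with components (cos φ cos λ, cos φ sin λ, sin φ).
The central angle between the endpoints is δ = arccos(p₁·p₂) ≈ 2.230 rad (127.8°).
Interpolate at f = 4/5 with slerp weights a = sin((1−f)δ)/sin δ ≈ 0.546, b = sin(fδ)/sin δ ≈ 1.236.
p = a·p₁ + b·p₂ ≈ (-0.761, -0.195, 0.618); φ = arcsin(p_z) ≈ 38.18°, λ = atan2(p_y, p_x) ≈ -165.61°.

≈ 38°N, 166°W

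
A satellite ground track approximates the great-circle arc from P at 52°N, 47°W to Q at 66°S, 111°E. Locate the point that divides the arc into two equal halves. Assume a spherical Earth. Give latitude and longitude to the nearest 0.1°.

Convert each endpoint to a unit vector on the sphere (x = cos φ cos λ, y = cos φ sin λ, z = sin φ).
The central angle between the endpoints is δ = arccos(p₁·p₂) ≈ 2.831 rad (162.2°).
Interpolate at f = 1/2 with slerp weights a = sin((1−f)δ)/sin δ ≈ 3.230, b = sin(fδ)/sin δ ≈ 3.230.
p = a·p₁ + b·p₂ ≈ (0.885, -0.228, -0.405); φ = arcsin(p_z) ≈ -23.92°, λ = atan2(p_y, p_x) ≈ -14.43°.

≈ 23.9°S, 14.4°W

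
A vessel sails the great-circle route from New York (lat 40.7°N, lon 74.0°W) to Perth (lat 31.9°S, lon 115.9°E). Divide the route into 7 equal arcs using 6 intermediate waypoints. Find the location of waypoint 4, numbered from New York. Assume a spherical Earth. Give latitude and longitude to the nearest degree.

From cos δ = sin φ₁ sin φ₂ + cos φ₁ cos φ₂ cos Δλ, the central angle is δ ≈ 2.935 rad (168.1°).
Interpolate at f = 4/7 with slerp weights a = sin((1−f)δ)/sin δ ≈ 4.628, b = sin(fδ)/sin δ ≈ 4.837.
p = a·p₁ + b·p₂ ≈ (-0.827, 0.321, 0.462); φ = arcsin(p_z) ≈ 27.50°, λ = atan2(p_y, p_x) ≈ 158.75°.

≈ lat 28°N, lon 159°E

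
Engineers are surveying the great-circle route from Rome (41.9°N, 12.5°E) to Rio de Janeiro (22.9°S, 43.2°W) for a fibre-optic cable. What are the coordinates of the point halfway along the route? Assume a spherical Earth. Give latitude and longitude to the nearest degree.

Convert each endpoint to a unit vector on the sphere (x = cos φ cos λ, y = cos φ sin λ, z = sin φ).
The central angle between the endpoints is δ = arccos(p₁·p₂) ≈ 1.444 rad (82.7°).
Interpolate at f = 1/2 with slerp weights a = sin((1−f)δ)/sin δ ≈ 0.666, b = sin(fδ)/sin δ ≈ 0.666.
p = a·p₁ + b·p₂ ≈ (0.931, -0.313, 0.186); φ = arcsin(p_z) ≈ 10.70°, λ = atan2(p_y, p_x) ≈ -18.56°.

≈ (11°N, 19°W)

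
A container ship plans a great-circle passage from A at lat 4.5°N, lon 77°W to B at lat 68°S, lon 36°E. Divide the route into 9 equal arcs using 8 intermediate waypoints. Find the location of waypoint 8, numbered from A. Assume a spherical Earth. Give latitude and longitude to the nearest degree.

≈ lat 69°S, lon 5°E

From cos δ = sin φ₁ sin φ₂ + cos φ₁ cos φ₂ cos Δλ, the central angle is δ ≈ 1.791 rad (102.6°).
Interpolate at f = 8/9 with slerp weights a = sin((1−f)δ)/sin δ ≈ 0.203, b = sin(fδ)/sin δ ≈ 1.025.
p = a·p₁ + b·p₂ ≈ (0.356, 0.029, -0.934); φ = arcsin(p_z) ≈ -69.08°, λ = atan2(p_y, p_x) ≈ 4.62°.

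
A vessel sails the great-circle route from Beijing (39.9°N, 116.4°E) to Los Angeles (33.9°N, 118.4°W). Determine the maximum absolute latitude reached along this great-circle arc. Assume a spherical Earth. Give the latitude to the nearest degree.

The great circle lies in the plane with unit normal n̂ = (p₁ × p₂)/|p₁ × p₂|.
Here n̂_z ≈ +0.520; the vertex latitude is φ_max = arccos|n̂_z| ≈ 58.6°.
Check via Clairaut: cos φ_max = |cos φ₁| · sin C = cos(39.9°)·sin(42.7°) ≈ 0.520, again giving ≈ 58.6°.

≈ 59°N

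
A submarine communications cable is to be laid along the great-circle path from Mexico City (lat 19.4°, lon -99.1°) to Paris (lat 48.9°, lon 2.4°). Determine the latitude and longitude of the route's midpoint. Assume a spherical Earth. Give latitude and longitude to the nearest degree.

The haversine formula gives a central angle δ ≈ 1.444 rad (82.7°) between the endpoints.
Interpolate at f = 1/2 with slerp weights a = sin((1−f)δ)/sin δ ≈ 0.666, b = sin(fδ)/sin δ ≈ 0.666.
p = a·p₁ + b·p₂ ≈ (0.338, -0.602, 0.723); φ = arcsin(p_z) ≈ 46.33°, λ = atan2(p_y, p_x) ≈ -60.68°.

≈ lat 46°, lon -61°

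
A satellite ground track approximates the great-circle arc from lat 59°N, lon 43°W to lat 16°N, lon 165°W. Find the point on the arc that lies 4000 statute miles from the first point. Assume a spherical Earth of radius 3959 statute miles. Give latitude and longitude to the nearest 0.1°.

From cos δ = sin φ₁ sin φ₂ + cos φ₁ cos φ₂ cos Δλ, the central angle is δ ≈ 1.597 rad (91.5°). The total great-circle distance is δ·R ≈ 1.597 × 3959 ≈ 6322 mi, so the target fraction is f = 4000/6322 ≈ 0.633.
Interpolate at f ≈ 0.633 with slerp weights a = sin((1−f)δ)/sin δ ≈ 0.554, b = sin(fδ)/sin δ ≈ 0.847.
p = a·p₁ + b·p₂ ≈ (-0.578, -0.405, 0.708); φ = arcsin(p_z) ≈ 45.08°, λ = atan2(p_y, p_x) ≈ -144.97°.

≈ lat 45.1°N, lon 145.0°W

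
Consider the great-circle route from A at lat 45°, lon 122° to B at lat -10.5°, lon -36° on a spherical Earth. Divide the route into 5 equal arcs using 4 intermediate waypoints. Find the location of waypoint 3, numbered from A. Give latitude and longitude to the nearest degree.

Convert each endpoint to a unit vector on the sphere (x = cos φ cos λ, y = cos φ sin λ, z = sin φ).
The central angle between the endpoints is δ = arccos(p₁·p₂) ≈ 2.455 rad (140.7°).
Interpolate at f = 3/5 with slerp weights a = sin((1−f)δ)/sin δ ≈ 1.312, b = sin(fδ)/sin δ ≈ 1.570.
p = a·p₁ + b·p₂ ≈ (0.757, -0.121, 0.642); φ = arcsin(p_z) ≈ 39.92°, λ = atan2(p_y, p_x) ≈ -9.05°.

≈ lat 40°, lon -9°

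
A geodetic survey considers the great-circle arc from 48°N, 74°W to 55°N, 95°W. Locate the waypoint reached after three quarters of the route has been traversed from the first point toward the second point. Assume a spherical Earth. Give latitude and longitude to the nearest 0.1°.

≈ 53.6°N, 89.1°W

From cos δ = sin φ₁ sin φ₂ + cos φ₁ cos φ₂ cos Δλ, the central angle is δ ≈ 0.257 rad (14.7°).
Interpolate at f = 3/4 with slerp weights a = sin((1−f)δ)/sin δ ≈ 0.253, b = sin(fδ)/sin δ ≈ 0.754.
p = a·p₁ + b·p₂ ≈ (0.009, -0.593, 0.805); φ = arcsin(p_z) ≈ 53.62°, λ = atan2(p_y, p_x) ≈ -89.14°.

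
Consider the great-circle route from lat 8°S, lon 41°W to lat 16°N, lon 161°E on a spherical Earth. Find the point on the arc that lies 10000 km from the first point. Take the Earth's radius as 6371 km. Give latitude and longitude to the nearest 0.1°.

≈ lat 22.2°N, lon 127.6°W

Convert each endpoint to a unit vector on the sphere (x = cos φ cos λ, y = cos φ sin λ, z = sin φ).
The central angle between the endpoints is δ = arccos(p₁·p₂) ≈ 2.741 rad (157.1°). The total great-circle distance is δ·R ≈ 2.741 × 6371 ≈ 17465 km, so the target fraction is f = 10000/17465 ≈ 0.573.
Interpolate at f ≈ 0.573 with slerp weights a = sin((1−f)δ)/sin δ ≈ 2.365, b = sin(fδ)/sin δ ≈ 2.566.
p = a·p₁ + b·p₂ ≈ (-0.565, -0.733, 0.378); φ = arcsin(p_z) ≈ 22.23°, λ = atan2(p_y, p_x) ≈ -127.63°.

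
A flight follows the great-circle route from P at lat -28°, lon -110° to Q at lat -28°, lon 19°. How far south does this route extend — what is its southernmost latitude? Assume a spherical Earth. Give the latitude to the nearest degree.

The great circle lies in the plane with unit normal n̂ = (p₁ × p₂)/|p₁ × p₂|.
Here n̂_z ≈ +0.629; the vertex latitude is φ_max = arccos|n̂_z| ≈ 51.0°.
Check via Clairaut: cos φ_max = |cos φ₁| · sin C = cos(28.0°)·sin(134.5°) ≈ 0.629, again giving ≈ 51.0°.

≈ -51°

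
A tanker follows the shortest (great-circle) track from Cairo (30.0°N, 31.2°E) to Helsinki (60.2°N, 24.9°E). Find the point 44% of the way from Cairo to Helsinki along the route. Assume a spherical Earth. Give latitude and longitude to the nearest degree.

≈ 43°N, 29°E

Convert each endpoint to a unit vector on the sphere (x = cos φ cos λ, y = cos φ sin λ, z = sin φ).
The central angle between the endpoints is δ = arccos(p₁·p₂) ≈ 0.532 rad (30.5°).
Interpolate at f = 0.44 with slerp weights a = sin((1−f)δ)/sin δ ≈ 0.579, b = sin(fδ)/sin δ ≈ 0.457.
p = a·p₁ + b·p₂ ≈ (0.635, 0.355, 0.686); φ = arcsin(p_z) ≈ 43.33°, λ = atan2(p_y, p_x) ≈ 29.24°.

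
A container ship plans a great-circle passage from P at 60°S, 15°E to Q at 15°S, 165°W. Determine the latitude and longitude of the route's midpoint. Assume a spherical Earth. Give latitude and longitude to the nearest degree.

Write both endpoints as unit vectors p₁, p₂ with components (cos φ cos λ, cos φ sin λ, sin φ).
The central angle between the endpoints is δ = arccos(p₁·p₂) ≈ 1.833 rad (105.0°).
Interpolate at f = 1/2 with slerp weights a = sin((1−f)δ)/sin δ ≈ 0.821, b = sin(fδ)/sin δ ≈ 0.821.
p = a·p₁ + b·p₂ ≈ (-0.370, -0.099, -0.924); φ = arcsin(p_z) ≈ -67.50°, λ = atan2(p_y, p_x) ≈ -165.00°.

≈ 68°S, 165°W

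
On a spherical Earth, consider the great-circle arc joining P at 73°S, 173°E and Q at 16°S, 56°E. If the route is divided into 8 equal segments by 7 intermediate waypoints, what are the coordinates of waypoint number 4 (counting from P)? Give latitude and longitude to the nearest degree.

≈ 55°S, 73°E

From cos δ = sin φ₁ sin φ₂ + cos φ₁ cos φ₂ cos Δλ, the central angle is δ ≈ 1.434 rad (82.2°).
Interpolate at f = 4/8 with slerp weights a = sin((1−f)δ)/sin δ ≈ 0.663, b = sin(fδ)/sin δ ≈ 0.663.
p = a·p₁ + b·p₂ ≈ (0.164, 0.552, -0.817); φ = arcsin(p_z) ≈ -54.82°, λ = atan2(p_y, p_x) ≈ 73.45°.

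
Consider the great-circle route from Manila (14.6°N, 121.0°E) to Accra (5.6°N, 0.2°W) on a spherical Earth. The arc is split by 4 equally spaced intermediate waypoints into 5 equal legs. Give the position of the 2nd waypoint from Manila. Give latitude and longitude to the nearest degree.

The haversine formula gives a central angle δ ≈ 2.065 rad (118.3°) between the endpoints.
Interpolate at f = 2/5 with slerp weights a = sin((1−f)δ)/sin δ ≈ 1.074, b = sin(fδ)/sin δ ≈ 0.835.
p = a·p₁ + b·p₂ ≈ (0.296, 0.888, 0.352); φ = arcsin(p_z) ≈ 20.62°, λ = atan2(p_y, p_x) ≈ 71.57°.

≈ 21°N, 72°E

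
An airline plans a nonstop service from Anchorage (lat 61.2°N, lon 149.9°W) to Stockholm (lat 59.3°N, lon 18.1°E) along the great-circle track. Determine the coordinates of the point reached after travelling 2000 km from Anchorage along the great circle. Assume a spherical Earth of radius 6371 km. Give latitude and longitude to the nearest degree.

Convert each endpoint to a unit vector on the sphere (x = cos φ cos λ, y = cos φ sin λ, z = sin φ).
The central angle between the endpoints is δ = arccos(p₁·p₂) ≈ 1.032 rad (59.1°). The total great-circle distance is δ·R ≈ 1.032 × 6371 ≈ 6576 km, so the target fraction is f = 2000/6576 ≈ 0.304.
Interpolate at f ≈ 0.304 with slerp weights a = sin((1−f)δ)/sin δ ≈ 0.767, b = sin(fδ)/sin δ ≈ 0.360.
p = a·p₁ + b·p₂ ≈ (-0.145, -0.128, 0.981); φ = arcsin(p_z) ≈ 78.84°, λ = atan2(p_y, p_x) ≈ -138.52°.

≈ lat 79°N, lon 139°W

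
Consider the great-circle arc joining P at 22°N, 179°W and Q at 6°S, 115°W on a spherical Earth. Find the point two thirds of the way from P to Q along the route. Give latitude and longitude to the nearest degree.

Write both endpoints as unit vectors p₁, p₂ with components (cos φ cos λ, cos φ sin λ, sin φ).
The central angle between the endpoints is δ = arccos(p₁·p₂) ≈ 1.197 rad (68.6°).
Interpolate at f = 2/3 with slerp weights a = sin((1−f)δ)/sin δ ≈ 0.417, b = sin(fδ)/sin δ ≈ 0.769.
p = a·p₁ + b·p₂ ≈ (-0.710, -0.700, 0.076); φ = arcsin(p_z) ≈ 4.36°, λ = atan2(p_y, p_x) ≈ -135.41°.

≈ 4°N, 135°W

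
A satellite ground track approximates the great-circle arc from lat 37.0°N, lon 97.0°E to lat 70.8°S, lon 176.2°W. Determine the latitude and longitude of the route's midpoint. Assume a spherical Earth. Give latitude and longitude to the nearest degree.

The haversine formula gives a central angle δ ≈ 2.158 rad (123.6°) between the endpoints.
Interpolate at f = 1/2 with slerp weights a = sin((1−f)δ)/sin δ ≈ 1.058, b = sin(fδ)/sin δ ≈ 1.058.
p = a·p₁ + b·p₂ ≈ (-0.450, 0.816, -0.363); φ = arcsin(p_z) ≈ -21.26°, λ = atan2(p_y, p_x) ≈ 118.90°.

≈ lat 21°S, lon 119°E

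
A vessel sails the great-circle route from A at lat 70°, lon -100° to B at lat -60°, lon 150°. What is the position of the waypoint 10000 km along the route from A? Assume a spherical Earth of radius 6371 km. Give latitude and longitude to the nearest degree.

Convert each endpoint to a unit vector on the sphere (x = cos φ cos λ, y = cos φ sin λ, z = sin φ).
The central angle between the endpoints is δ = arccos(p₁·p₂) ≈ 2.631 rad (150.7°). The total great-circle distance is δ·R ≈ 2.631 × 6371 ≈ 16760 km, so the target fraction is f = 10000/16760 ≈ 0.597.
Interpolate at f ≈ 0.597 with slerp weights a = sin((1−f)δ)/sin δ ≈ 1.785, b = sin(fδ)/sin δ ≈ 2.045.
p = a·p₁ + b·p₂ ≈ (-0.992, -0.090, -0.094); φ = arcsin(p_z) ≈ -5.37°, λ = atan2(p_y, p_x) ≈ -174.81°.

≈ lat -5°, lon -175°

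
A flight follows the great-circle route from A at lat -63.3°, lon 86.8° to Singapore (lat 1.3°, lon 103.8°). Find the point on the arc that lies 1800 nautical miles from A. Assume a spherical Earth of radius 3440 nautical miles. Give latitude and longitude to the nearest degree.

The haversine formula gives a central angle δ ≈ 1.149 rad (65.8°) between the endpoints. The total great-circle distance is δ·R ≈ 1.149 × 3440 ≈ 3953 nmi, so the target fraction is f = 1800/3953 ≈ 0.455.
Interpolate at f ≈ 0.455 with slerp weights a = sin((1−f)δ)/sin δ ≈ 0.642, b = sin(fδ)/sin δ ≈ 0.548.
p = a·p₁ + b·p₂ ≈ (-0.115, 0.820, -0.561); φ = arcsin(p_z) ≈ -34.13°, λ = atan2(p_y, p_x) ≈ 97.95°.

≈ lat -34°, lon 98°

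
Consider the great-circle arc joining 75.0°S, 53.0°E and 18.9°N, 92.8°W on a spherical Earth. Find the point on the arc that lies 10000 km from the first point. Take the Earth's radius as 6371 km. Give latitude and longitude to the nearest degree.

≈ 12°S, 88°W

Convert each endpoint to a unit vector on the sphere (x = cos φ cos λ, y = cos φ sin λ, z = sin φ).
The central angle between the endpoints is δ = arccos(p₁·p₂) ≈ 2.112 rad (121.0°). The total great-circle distance is δ·R ≈ 2.112 × 6371 ≈ 13457 km, so the target fraction is f = 10000/13457 ≈ 0.743.
Interpolate at f ≈ 0.743 with slerp weights a = sin((1−f)δ)/sin δ ≈ 0.603, b = sin(fδ)/sin δ ≈ 1.167.
p = a·p₁ + b·p₂ ≈ (0.040, -0.978, -0.204); φ = arcsin(p_z) ≈ -11.78°, λ = atan2(p_y, p_x) ≈ -87.66°.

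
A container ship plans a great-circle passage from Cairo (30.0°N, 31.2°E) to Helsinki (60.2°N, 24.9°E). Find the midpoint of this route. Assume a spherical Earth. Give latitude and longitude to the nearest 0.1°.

≈ (45.1°N, 28.9°E)

From cos δ = sin φ₁ sin φ₂ + cos φ₁ cos φ₂ cos Δλ, the central angle is δ ≈ 0.532 rad (30.5°).
Interpolate at f = 1/2 with slerp weights a = sin((1−f)δ)/sin δ ≈ 0.518, b = sin(fδ)/sin δ ≈ 0.518.
p = a·p₁ + b·p₂ ≈ (0.618, 0.341, 0.709); φ = arcsin(p_z) ≈ 45.14°, λ = atan2(p_y, p_x) ≈ 28.90°.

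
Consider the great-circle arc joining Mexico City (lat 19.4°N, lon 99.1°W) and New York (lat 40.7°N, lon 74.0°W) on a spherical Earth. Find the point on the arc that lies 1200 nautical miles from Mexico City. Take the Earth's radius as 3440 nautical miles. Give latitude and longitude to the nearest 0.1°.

≈ lat 34.1°N, lon 83.8°W

From cos δ = sin φ₁ sin φ₂ + cos φ₁ cos φ₂ cos Δλ, the central angle is δ ≈ 0.527 rad (30.2°). The total great-circle distance is δ·R ≈ 0.527 × 3440 ≈ 1814 nmi, so the target fraction is f = 1200/1814 ≈ 0.662.
Interpolate at f ≈ 0.662 with slerp weights a = sin((1−f)δ)/sin δ ≈ 0.353, b = sin(fδ)/sin δ ≈ 0.679.
p = a·p₁ + b·p₂ ≈ (0.089, -0.824, 0.560); φ = arcsin(p_z) ≈ 34.06°, λ = atan2(p_y, p_x) ≈ -83.81°.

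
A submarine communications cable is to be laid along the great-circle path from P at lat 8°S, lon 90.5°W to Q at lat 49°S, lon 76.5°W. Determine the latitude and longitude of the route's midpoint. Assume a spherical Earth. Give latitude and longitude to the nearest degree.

≈ lat 29°S, lon 85°W

Convert each endpoint to a unit vector on the sphere (x = cos φ cos λ, y = cos φ sin λ, z = sin φ).
The central angle between the endpoints is δ = arccos(p₁·p₂) ≈ 0.745 rad (42.7°).
Interpolate at f = 1/2 with slerp weights a = sin((1−f)δ)/sin δ ≈ 0.537, b = sin(fδ)/sin δ ≈ 0.537.
p = a·p₁ + b·p₂ ≈ (0.078, -0.874, -0.480); φ = arcsin(p_z) ≈ -28.67°, λ = atan2(p_y, p_x) ≈ -84.93°.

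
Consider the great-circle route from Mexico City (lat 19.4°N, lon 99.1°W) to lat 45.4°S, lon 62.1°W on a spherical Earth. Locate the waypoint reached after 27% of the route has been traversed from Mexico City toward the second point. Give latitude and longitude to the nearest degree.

From cos δ = sin φ₁ sin φ₂ + cos φ₁ cos φ₂ cos Δλ, the central angle is δ ≈ 1.274 rad (73.0°).
Interpolate at f = 0.27 with slerp weights a = sin((1−f)δ)/sin δ ≈ 0.838, b = sin(fδ)/sin δ ≈ 0.353.
p = a·p₁ + b·p₂ ≈ (-0.009, -1.000, 0.027); φ = arcsin(p_z) ≈ 1.57°, λ = atan2(p_y, p_x) ≈ -90.53°.

≈ lat 2°N, lon 91°W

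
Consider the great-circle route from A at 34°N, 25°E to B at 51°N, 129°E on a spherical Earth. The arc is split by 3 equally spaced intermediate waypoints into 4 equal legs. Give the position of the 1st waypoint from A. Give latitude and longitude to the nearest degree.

≈ 47°N, 42°E

Write both endpoints as unit vectors p₁, p₂ with components (cos φ cos λ, cos φ sin λ, sin φ).
The central angle between the endpoints is δ = arccos(p₁·p₂) ≈ 1.257 rad (72.0°).
Interpolate at f = 1/4 with slerp weights a = sin((1−f)δ)/sin δ ≈ 0.851, b = sin(fδ)/sin δ ≈ 0.325.
p = a·p₁ + b·p₂ ≈ (0.511, 0.457, 0.728); φ = arcsin(p_z) ≈ 46.75°, λ = atan2(p_y, p_x) ≈ 41.84°.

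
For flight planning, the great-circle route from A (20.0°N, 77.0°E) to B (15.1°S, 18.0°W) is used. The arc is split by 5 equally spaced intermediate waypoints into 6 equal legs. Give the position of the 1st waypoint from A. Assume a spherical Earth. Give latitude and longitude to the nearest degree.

≈ (16°N, 60°E)

Write both endpoints as unit vectors p₁, p₂ with components (cos φ cos λ, cos φ sin λ, sin φ).
The central angle between the endpoints is δ = arccos(p₁·p₂) ≈ 1.740 rad (99.7°).
Interpolate at f = 1/6 with slerp weights a = sin((1−f)δ)/sin δ ≈ 1.007, b = sin(fδ)/sin δ ≈ 0.290.
p = a·p₁ + b·p₂ ≈ (0.479, 0.836, 0.269); φ = arcsin(p_z) ≈ 15.60°, λ = atan2(p_y, p_x) ≈ 60.16°.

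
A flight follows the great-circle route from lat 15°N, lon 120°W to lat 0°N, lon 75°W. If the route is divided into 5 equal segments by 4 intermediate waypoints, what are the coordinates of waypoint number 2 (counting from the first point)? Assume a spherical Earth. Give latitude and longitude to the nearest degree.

Convert each endpoint to a unit vector on the sphere (x = cos φ cos λ, y = cos φ sin λ, z = sin φ).
The central angle between the endpoints is δ = arccos(p₁·p₂) ≈ 0.819 rad (46.9°).
Interpolate at f = 2/5 with slerp weights a = sin((1−f)δ)/sin δ ≈ 0.646, b = sin(fδ)/sin δ ≈ 0.440.
p = a·p₁ + b·p₂ ≈ (-0.198, -0.966, 0.167); φ = arcsin(p_z) ≈ 9.62°, λ = atan2(p_y, p_x) ≈ -101.58°.

≈ lat 10°N, lon 102°W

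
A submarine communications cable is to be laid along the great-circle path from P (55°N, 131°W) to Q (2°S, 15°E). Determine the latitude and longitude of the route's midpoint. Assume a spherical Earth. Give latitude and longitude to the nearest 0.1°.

≈ (51.9°N, 16.5°W)

From cos δ = sin φ₁ sin φ₂ + cos φ₁ cos φ₂ cos Δλ, the central angle is δ ≈ 2.099 rad (120.3°).
Interpolate at f = 1/2 with slerp weights a = sin((1−f)δ)/sin δ ≈ 1.004, b = sin(fδ)/sin δ ≈ 1.004.
p = a·p₁ + b·p₂ ≈ (0.591, -0.175, 0.787); φ = arcsin(p_z) ≈ 51.93°, λ = atan2(p_y, p_x) ≈ -16.48°.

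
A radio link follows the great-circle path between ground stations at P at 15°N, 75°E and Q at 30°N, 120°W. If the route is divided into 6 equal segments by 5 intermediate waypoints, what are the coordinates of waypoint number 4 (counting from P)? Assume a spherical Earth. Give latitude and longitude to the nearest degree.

≈ 68°N, 159°W

From cos δ = sin φ₁ sin φ₂ + cos φ₁ cos φ₂ cos Δλ, the central angle is δ ≈ 2.317 rad (132.7°).
Interpolate at f = 4/6 with slerp weights a = sin((1−f)δ)/sin δ ≈ 0.950, b = sin(fδ)/sin δ ≈ 1.361.
p = a·p₁ + b·p₂ ≈ (-0.352, -0.134, 0.926); φ = arcsin(p_z) ≈ 67.87°, λ = atan2(p_y, p_x) ≈ -159.09°.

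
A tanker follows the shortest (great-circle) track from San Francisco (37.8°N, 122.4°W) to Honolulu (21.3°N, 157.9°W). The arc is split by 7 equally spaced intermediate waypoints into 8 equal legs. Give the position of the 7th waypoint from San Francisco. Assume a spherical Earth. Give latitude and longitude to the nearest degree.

≈ 24°N, 154°W

Convert each endpoint to a unit vector on the sphere (x = cos φ cos λ, y = cos φ sin λ, z = sin φ).
The central angle between the endpoints is δ = arccos(p₁·p₂) ≈ 0.606 rad (34.7°).
Interpolate at f = 7/8 with slerp weights a = sin((1−f)δ)/sin δ ≈ 0.133, b = sin(fδ)/sin δ ≈ 0.888.
p = a·p₁ + b·p₂ ≈ (-0.823, -0.400, 0.404); φ = arcsin(p_z) ≈ 23.83°, λ = atan2(p_y, p_x) ≈ -154.08°.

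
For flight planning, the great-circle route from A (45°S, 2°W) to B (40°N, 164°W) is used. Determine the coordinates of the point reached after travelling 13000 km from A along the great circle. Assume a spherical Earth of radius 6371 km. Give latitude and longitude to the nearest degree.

Write both endpoints as unit vectors p₁, p₂ with components (cos φ cos λ, cos φ sin λ, sin φ).
The central angle between the endpoints is δ = arccos(p₁·p₂) ≈ 2.895 rad (165.9°). The total great-circle distance is δ·R ≈ 2.895 × 6371 ≈ 18442 km, so the target fraction is f = 13000/18442 ≈ 0.705.
Interpolate at f ≈ 0.705 with slerp weights a = sin((1−f)δ)/sin δ ≈ 3.086, b = sin(fδ)/sin δ ≈ 3.649.
p = a·p₁ + b·p₂ ≈ (-0.506, -0.847, 0.164); φ = arcsin(p_z) ≈ 9.41°, λ = atan2(p_y, p_x) ≈ -120.88°.

≈ (9°N, 121°W)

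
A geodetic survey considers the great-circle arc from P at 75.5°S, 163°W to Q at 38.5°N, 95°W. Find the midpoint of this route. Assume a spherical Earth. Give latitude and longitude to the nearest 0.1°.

Write both endpoints as unit vectors p₁, p₂ with components (cos φ cos λ, cos φ sin λ, sin φ).
The central angle between the endpoints is δ = arccos(p₁·p₂) ≈ 2.129 rad (122.0°).
Interpolate at f = 1/2 with slerp weights a = sin((1−f)δ)/sin δ ≈ 1.031, b = sin(fδ)/sin δ ≈ 1.031.
p = a·p₁ + b·p₂ ≈ (-0.317, -0.879, -0.356); φ = arcsin(p_z) ≈ -20.87°, λ = atan2(p_y, p_x) ≈ -109.84°.

≈ 20.9°S, 109.8°W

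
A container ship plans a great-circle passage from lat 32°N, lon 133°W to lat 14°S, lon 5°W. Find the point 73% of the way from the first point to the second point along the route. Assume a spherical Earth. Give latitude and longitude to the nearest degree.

≈ lat 5°N, lon 35°W

The haversine formula gives a central angle δ ≈ 2.259 rad (129.4°) between the endpoints.
Interpolate at f = 0.73 with slerp weights a = sin((1−f)δ)/sin δ ≈ 0.741, b = sin(fδ)/sin δ ≈ 1.290.
p = a·p₁ + b·p₂ ≈ (0.818, -0.569, 0.081); φ = arcsin(p_z) ≈ 4.62°, λ = atan2(p_y, p_x) ≈ -34.80°.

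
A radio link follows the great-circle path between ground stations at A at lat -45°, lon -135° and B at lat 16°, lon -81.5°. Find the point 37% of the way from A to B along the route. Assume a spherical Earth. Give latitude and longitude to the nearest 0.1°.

The haversine formula gives a central angle δ ≈ 1.360 rad (77.9°) between the endpoints.
Interpolate at f = 0.37 with slerp weights a = sin((1−f)δ)/sin δ ≈ 0.773, b = sin(fδ)/sin δ ≈ 0.493.
p = a·p₁ + b·p₂ ≈ (-0.316, -0.855, -0.411); φ = arcsin(p_z) ≈ -24.24°, λ = atan2(p_y, p_x) ≈ -110.30°.

≈ lat -24.2°, lon -110.3°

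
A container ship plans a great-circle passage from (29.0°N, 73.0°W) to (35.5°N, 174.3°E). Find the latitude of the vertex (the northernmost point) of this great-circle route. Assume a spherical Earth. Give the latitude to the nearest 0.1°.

≈ 48.9°N

The great circle lies in the plane with unit normal n̂ = (p₁ × p₂)/|p₁ × p₂|.
Here n̂_z ≈ -0.657; the vertex latitude is φ_max = arccos|n̂_z| ≈ 48.9°.
Check via Clairaut: cos φ_max = |cos φ₁| · sin C = cos(29.0°)·sin(48.7°) ≈ 0.657, again giving ≈ 48.9°.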